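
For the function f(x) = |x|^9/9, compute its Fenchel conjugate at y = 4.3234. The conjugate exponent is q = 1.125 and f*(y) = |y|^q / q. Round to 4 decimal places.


The conjugate exponent q satisfies 1/p + 1/q = 1.
p = 9, so q = 9/(9 - 1) = 1.125
|y|^q = 4.3234^1.125 = 5.1916
f*(4.3234) = 5.1916 / 1.125 = 4.6148


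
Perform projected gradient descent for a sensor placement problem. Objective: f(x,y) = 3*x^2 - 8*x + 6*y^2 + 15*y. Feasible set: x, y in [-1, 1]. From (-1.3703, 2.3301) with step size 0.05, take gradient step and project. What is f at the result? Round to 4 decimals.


Step 1: Compute gradient at (-1.3703, 2.3301).
grad_x = 2*3*-1.3703 - 8 = -16.2218
grad_y = 2*6*2.3301 + 15 = 42.9612
Step 2: Gradient step.
x_raw = -1.3703 - 0.05*-16.2218 = -0.5592
y_raw = 2.3301 - 0.05*42.9612 = 0.182
Step 3: Project onto [-1, 1].
x_proj = clip(-0.5592) = -0.5592
y_proj = clip(0.182) = 0.182
Step 4: Evaluate f.
f(-0.5592, 0.182) = 8.3413


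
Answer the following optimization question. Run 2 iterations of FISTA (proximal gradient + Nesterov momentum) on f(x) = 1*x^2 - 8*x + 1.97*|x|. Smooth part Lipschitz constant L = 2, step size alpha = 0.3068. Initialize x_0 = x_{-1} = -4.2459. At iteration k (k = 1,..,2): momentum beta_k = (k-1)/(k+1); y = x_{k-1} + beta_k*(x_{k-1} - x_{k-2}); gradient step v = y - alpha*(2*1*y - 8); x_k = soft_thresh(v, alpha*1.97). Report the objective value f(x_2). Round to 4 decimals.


FISTA on f(x) = 1*x^2 - 8*x + 1.97*|x|
L = 2, alpha = 0.3068
Iteration 1: beta = 0.0, y = -4.2459 + 0.0*(-4.2459 + 4.2459) = -4.2459
  grad(y) = -16.4918, v = y - alpha*grad = 0.8138
  prox(v) = soft_thresh(0.8138, 0.6044) = 0.2094
Iteration 2: beta = 0.3333, y = 0.2094 + 0.3333*(0.2094 + 4.2459) = 1.6945
  grad(y) = -4.611, v = y - alpha*grad = 3.1091
  prox(v) = soft_thresh(3.1091, 0.6044) = 2.5048
f(x_2) = 1*2.5048^2 - 8*2.5048 + 1.97*|2.5048| = -8.8299


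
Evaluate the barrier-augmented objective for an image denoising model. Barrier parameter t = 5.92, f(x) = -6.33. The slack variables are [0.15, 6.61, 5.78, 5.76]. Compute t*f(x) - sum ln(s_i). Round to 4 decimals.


Step 1: Compute log-barrier.
ln values: [-1.8971, 1.8886, 1.7544, 1.7509]
phi = -(-1.8971 + 1.8886 + 1.7544 + 1.7509) = -3.4968
Step 2: Compute augmented objective.
t*f(x) = 5.92*-6.33 = -37.4736
Total = -37.4736 - 3.4968 = -40.9704


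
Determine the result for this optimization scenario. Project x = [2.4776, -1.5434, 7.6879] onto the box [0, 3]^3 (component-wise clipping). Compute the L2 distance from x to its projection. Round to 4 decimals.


Project each component onto [0, 3].
clip(2.4776) = 2.4776, clip(-1.5434) = 0.0, clip(7.6879) = 3.0
Projection = [2.4776, 0.0, 3.0]
Squared diffs: [0.0, 2.3821, 21.9764]
Distance = sqrt(24.3585) = 4.9354


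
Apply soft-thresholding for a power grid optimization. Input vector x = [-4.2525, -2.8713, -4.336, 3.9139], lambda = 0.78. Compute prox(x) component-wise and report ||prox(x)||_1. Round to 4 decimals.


Soft-thresholding with lambda = 0.78:
prox(-4.2525) = sign(-4.2525)*max(|-4.2525| - 0.78, 0) = -3.4725
prox(-2.8713) = sign(-2.8713)*max(|-2.8713| - 0.78, 0) = -2.0913
prox(-4.336) = sign(-4.336)*max(|-4.336| - 0.78, 0) = -3.556
prox(3.9139) = sign(3.9139)*max(|3.9139| - 0.78, 0) = 3.1339
prox(x) = [-3.4725, -2.0913, -3.556, 3.1339]
||prox(x)||_1 = 3.4725 + 2.0913 + 3.556 + 3.1339 = 12.2537


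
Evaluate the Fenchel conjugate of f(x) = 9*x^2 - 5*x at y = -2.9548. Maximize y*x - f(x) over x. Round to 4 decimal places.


f*(y) = sup_x {y*x - a*x^2 - b*x} = sup_x {(y-b)*x - a*x^2}
FOC: (y - b) - 2a*x = 0 => x* = (y - b)/(2a)
x* = (-2.9548 + 5)/(2*9) = 0.1136
f*(-2.9548) = (y-b)^2/(4a) = (-2.9548 + 5)^2/(4*9)
= 4.1828/36 = 0.1162


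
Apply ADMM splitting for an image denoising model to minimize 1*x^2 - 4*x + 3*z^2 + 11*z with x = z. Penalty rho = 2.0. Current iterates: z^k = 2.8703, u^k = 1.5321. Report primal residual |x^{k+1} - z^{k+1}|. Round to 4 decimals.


ADMM iteration with rho = 2.0, z^k = 2.8703, u^k = 1.5321
Step 1: x-update.
Minimize 1*x^2 - 4*x + (2.0/2)*(x - 2.8703 + 1.5321)^2
FOC: (2*1 + 2.0)*x = 4 + 2.0*(2.8703 - 1.5321)
x^{k+1} = 1.6691
Step 2: z-update.
Minimize 3*z^2 + 11*z + (2.0/2)*(1.6691 - z + 1.5321)^2
FOC: (2*3 + 2.0)*z = -11 + 2.0*(1.6691 + 1.5321)
z^{k+1} = -0.5747
Step 3: u-update.
u^{k+1} = 1.5321 + 1.6691 + 0.5747 = 3.7759
Step 4: Primal residual = |1.6691 + 0.5747| = 2.2438


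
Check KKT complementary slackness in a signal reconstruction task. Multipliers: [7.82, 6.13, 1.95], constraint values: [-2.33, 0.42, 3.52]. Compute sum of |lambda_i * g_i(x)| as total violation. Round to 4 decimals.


KKT complementary slackness check:
lambda_1 * g_1 = 7.82 * -2.33 = -18.2206
lambda_2 * g_2 = 6.13 * 0.42 = 2.5746
lambda_3 * g_3 = 1.95 * 3.52 = 6.864
Total violation = 18.2206 + 2.5746 + 6.864 = 27.6592


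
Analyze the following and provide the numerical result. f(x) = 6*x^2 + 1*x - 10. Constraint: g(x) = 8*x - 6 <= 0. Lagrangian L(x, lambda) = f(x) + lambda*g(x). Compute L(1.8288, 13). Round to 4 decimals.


Step 1: Evaluate f(x).
f(1.8288) = 6*1.8288^2 + 1*1.8288 - 10 = 11.8959
Step 2: Evaluate g(x).
g(1.8288) = 8*1.8288 - 6 = 8.6304
Step 3: Compute Lagrangian.
L = 11.8959 + 13*8.6304 = 124.0911


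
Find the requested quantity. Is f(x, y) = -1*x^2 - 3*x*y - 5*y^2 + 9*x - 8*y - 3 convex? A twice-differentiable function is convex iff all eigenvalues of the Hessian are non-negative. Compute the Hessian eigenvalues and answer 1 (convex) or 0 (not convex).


The Hessian of f(x,y) = -1*x^2 - 3*x*y - 5*y^2 + 9*x - 8*y - 3 is:
H = [[-2, -3], [-3, -10]]
Trace = -2 - 10 = -12
Determinant = -2*-10 - (-3)^2 = 11
Discriminant = (-12)^2 - 4*11 = 100.0
Eigenvalues: lambda_1 = -11.0, lambda_2 = -1.0
The function is not convex.

0


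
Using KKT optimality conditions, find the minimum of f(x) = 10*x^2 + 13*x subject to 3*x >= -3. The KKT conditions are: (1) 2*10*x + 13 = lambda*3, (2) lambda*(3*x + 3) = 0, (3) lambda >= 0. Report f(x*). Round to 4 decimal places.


Step 1: Try lambda = 0 (constraint inactive).
Stationarity: 2*10*x + 13 = 0
x* = -13/(2*10) = -0.65
Check constraint: 3*-0.65 = -1.95 >= -3 -- satisfied.
Step 2: Compute optimal value.
f(x*) = 10*(-0.65)^2 + 13*(-0.65) = -4.225


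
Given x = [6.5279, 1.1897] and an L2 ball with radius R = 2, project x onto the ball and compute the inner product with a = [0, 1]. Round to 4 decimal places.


Step 1: Compute ||x|| (intermediates to 6 decimals).
||x|| = sqrt(6.5279^2 + 1.1897^2) = 6.635425
Step 2: Project.
Since ||x|| > R, scale = R/||x|| = 2/6.635425 = 0.301412, proj(x) = scale * x
proj(x) = [1.967587, 0.35859]
Step 3: Dot product.
a^T * proj(x) = 0*1.967587 + 1*0.35859 = 0.3586


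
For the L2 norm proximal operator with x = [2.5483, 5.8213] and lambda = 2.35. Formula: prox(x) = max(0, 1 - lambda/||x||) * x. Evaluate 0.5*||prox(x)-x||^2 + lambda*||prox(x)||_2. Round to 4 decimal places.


Step 1: Compute ||x||.
||x|| = 6.3546
Step 2: Compute scaling factor.
scale = max(0, 1 - 2.35/6.3546) = 0.6302
Step 3: prox(x) = [1.6059, 3.6685]
||prox(x)|| = 4.0046
Step 4: Proximal objective.
0.5*||prox-x||^2 = 2.7613
lambda*||prox|| = 9.4108
Total = 12.1721


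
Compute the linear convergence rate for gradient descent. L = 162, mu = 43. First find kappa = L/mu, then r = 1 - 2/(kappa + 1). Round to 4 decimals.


Step 1: Compute the condition number.
kappa = L/mu = 162/43 = 3.7674
Step 2: Compute the convergence rate.
r = 1 - 2/(kappa + 1) = 1 - 2*mu/(L + mu) = (L - mu)/(L + mu) = 119/205 = 0.5805


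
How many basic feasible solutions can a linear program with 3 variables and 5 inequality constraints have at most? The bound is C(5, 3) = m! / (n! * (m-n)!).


Each vertex corresponds to some choice of n active constraints out of m, so the number of vertices is at most C(m, n) = m! / (n!(m-n)!).
m = 5, n = 3
Numerator: 5 * 4 * 3
Denominator: 3! = 6
C(5, 3) = 10


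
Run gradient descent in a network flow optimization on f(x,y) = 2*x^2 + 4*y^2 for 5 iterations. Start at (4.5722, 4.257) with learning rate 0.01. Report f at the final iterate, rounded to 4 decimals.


Gradient descent on f(x,y) = 2*x^2 + 4*y^2.
Starting point: (4.5722, 4.257), alpha = 0.01
Step 1: grad_x = 2*2*4.5722 = 18.2888, grad_y = 2*4*4.257 = 34.056
  x_1 = 4.5722 - 0.01*18.2888 = 4.3893
  y_1 = 4.257 - 0.01*34.056 = 3.9164
Step 2: grad_x = 2*2*4.3893 = 17.5572, grad_y = 2*4*3.9164 = 31.3315
  x_2 = 4.3893 - 0.01*17.5572 = 4.2137
  y_2 = 3.9164 - 0.01*31.3315 = 3.6031
Step 3: grad_x = 2*2*4.2137 = 16.855, grad_y = 2*4*3.6031 = 28.825
  x_3 = 4.2137 - 0.01*16.855 = 4.0452
  y_3 = 3.6031 - 0.01*28.825 = 3.3149
Step 4: grad_x = 2*2*4.0452 = 16.1808, grad_y = 2*4*3.3149 = 26.519
  x_4 = 4.0452 - 0.01*16.1808 = 3.8834
  y_4 = 3.3149 - 0.01*26.519 = 3.0497
Step 5: grad_x = 2*2*3.8834 = 15.5335, grad_y = 2*4*3.0497 = 24.3975
  x_5 = 3.8834 - 0.01*15.5335 = 3.728
  y_5 = 3.0497 - 0.01*24.3975 = 2.8057
f(3.728, 2.8057) = 2*3.728^2 + 4*2.8057^2 = 59.2847


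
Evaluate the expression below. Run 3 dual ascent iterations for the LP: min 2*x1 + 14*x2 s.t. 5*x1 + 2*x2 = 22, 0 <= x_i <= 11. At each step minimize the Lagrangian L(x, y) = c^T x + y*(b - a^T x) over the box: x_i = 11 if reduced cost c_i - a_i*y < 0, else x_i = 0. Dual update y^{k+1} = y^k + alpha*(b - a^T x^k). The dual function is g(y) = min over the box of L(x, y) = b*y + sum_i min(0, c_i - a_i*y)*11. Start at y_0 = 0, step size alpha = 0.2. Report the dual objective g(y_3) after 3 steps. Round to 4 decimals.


Dual ascent for LP: min 2*x1 + 14*x2, 5*x1 + 2*x2 = 22, 0 <= x_i <= 11
Step 1: y^k = 0.0, reduced costs: (2.0, 14.0)
  x^k = (0.0, 0.0), subgradient = b - a^T x = 22.0
  y^{k+1} = 0.0 + 0.2*22.0 = 4.4
Step 2: y^k = 4.4, reduced costs: (-20.0, 5.2)
  x^k = (11.0, 0.0), subgradient = b - a^T x = -33.0
  y^{k+1} = 4.4 + 0.2*-33.0 = -2.2
Step 3: y^k = -2.2, reduced costs: (13.0, 18.4)
  x^k = (0.0, 0.0), subgradient = b - a^T x = 22.0
  y^{k+1} = -2.2 + 0.2*22.0 = 2.2
Dual objective at y_3 = 2.2: reduced costs (-9.0, 9.6), box minimizer x = (11.0, 0.0)
g(y_3) = b*y + (c1 - a1*y)*x1 + (c2 - a2*y)*x2 = 22*2.2 + (-9.0)*11.0 + 9.6*0.0 = 48.4 - 99.0 + 0.0 = -50.6


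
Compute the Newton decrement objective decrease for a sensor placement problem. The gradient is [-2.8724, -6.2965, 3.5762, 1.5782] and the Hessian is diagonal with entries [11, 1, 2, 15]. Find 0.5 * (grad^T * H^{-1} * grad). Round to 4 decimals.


Step 1: H is diagonal, so H^(-1) * g = [-0.2611, -6.2965, 1.7881, 0.1052].
Step 2: g^T H^(-1) g = sum_i g_i^2 / H_ii
  = (-2.8724)^2/11 + (-6.2965)^2/1 + (3.5762)^2/2 + (1.5782)^2/15
  = 0.7501 + 39.6459 + 6.3946 + 0.166 = 46.9566
Step 3: Objective decrease = 0.5 * g^T H^(-1) g = 23.4783


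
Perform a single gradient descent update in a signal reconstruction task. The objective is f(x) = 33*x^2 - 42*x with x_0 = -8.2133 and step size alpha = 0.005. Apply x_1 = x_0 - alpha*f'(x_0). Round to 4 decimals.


We compute the gradient at x_0 and apply the update.
f'(x) = 66*x - 42
f'(-8.2133) = 66*-8.2133 - 42 = -584.0778
x_1 = -8.2133 - 0.005*-584.0778 = -5.2929


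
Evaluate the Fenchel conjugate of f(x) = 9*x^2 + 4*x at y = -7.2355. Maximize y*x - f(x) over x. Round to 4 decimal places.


f*(y) = sup_x {y*x - a*x^2 - b*x} = sup_x {(y-b)*x - a*x^2}
FOC: (y - b) - 2a*x = 0 => x* = (y - b)/(2a)
x* = (-7.2355 - 4)/(2*9) = -0.6242
f*(-7.2355) = (y-b)^2/(4a) = (-7.2355 - 4)^2/(4*9)
= 126.2365/36 = 3.5066


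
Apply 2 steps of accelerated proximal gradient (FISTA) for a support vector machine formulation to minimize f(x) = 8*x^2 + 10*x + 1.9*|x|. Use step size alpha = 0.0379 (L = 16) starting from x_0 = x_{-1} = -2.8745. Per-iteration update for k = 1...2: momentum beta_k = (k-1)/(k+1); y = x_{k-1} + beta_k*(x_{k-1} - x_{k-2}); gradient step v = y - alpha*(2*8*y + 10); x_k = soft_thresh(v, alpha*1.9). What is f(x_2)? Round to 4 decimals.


FISTA on f(x) = 8*x^2 + 10*x + 1.9*|x|
L = 16, alpha = 0.0379
Iteration 1: beta = 0.0, y = -2.8745 + 0.0*(-2.8745 + 2.8745) = -2.8745
  grad(y) = -35.992, v = y - alpha*grad = -1.5104
  prox(v) = soft_thresh(-1.5104, 0.072) = -1.4384
Iteration 2: beta = 0.3333, y = -1.4384 + 0.3333*(-1.4384 + 2.8745) = -0.9597
  grad(y) = -5.3551, v = y - alpha*grad = -0.7567
  prox(v) = soft_thresh(-0.7567, 0.072) = -0.6847
f(x_2) = 8*(-0.6847)^2 + 10*(-0.6847) + 1.9*|-0.6847| = -1.7955


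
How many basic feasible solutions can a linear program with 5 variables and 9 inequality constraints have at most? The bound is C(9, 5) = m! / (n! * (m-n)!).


Each vertex corresponds to some choice of n active constraints out of m, so the number of vertices is at most C(m, n) = m! / (n!(m-n)!).
m = 9, n = 5
Numerator: 9 * 8 * 7 * 6 * 5
Denominator: 5! = 120
C(9, 5) = 126


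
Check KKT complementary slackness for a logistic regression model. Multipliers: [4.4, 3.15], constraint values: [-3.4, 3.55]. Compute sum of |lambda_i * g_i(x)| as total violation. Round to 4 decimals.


KKT complementary slackness check:
lambda_1 * g_1 = 4.4 * -3.4 = -14.96
lambda_2 * g_2 = 3.15 * 3.55 = 11.1825
Total violation = 14.96 + 11.1825 = 26.1425


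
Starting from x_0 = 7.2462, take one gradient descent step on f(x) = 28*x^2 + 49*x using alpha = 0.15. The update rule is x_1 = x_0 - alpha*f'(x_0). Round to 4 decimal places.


We compute the gradient at x_0 and apply the update.
f'(x) = 56*x + 49
f'(7.2462) = 56*7.2462 + 49 = 454.7872
x_1 = 7.2462 - 0.15*454.7872 = -60.9719


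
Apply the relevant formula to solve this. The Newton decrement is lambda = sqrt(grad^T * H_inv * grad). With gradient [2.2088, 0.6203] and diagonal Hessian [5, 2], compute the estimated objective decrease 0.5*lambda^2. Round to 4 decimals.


Step 1: H is diagonal, so H^(-1) * g = [0.4418, 0.3102].
Step 2: g^T H^(-1) g = sum_i g_i^2 / H_ii
  = (2.2088)^2/5 + (0.6203)^2/2
  = 0.9758 + 0.1924 = 1.1681
Step 3: Objective decrease = 0.5 * g^T H^(-1) g = 0.5841


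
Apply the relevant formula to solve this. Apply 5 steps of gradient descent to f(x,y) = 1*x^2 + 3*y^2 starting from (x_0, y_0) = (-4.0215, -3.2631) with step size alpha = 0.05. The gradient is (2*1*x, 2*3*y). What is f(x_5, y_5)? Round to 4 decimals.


Gradient descent on f(x,y) = 1*x^2 + 3*y^2.
Starting point: (-4.0215, -3.2631), alpha = 0.05
Step 1: grad_x = 2*1*-4.0215 = -8.043, grad_y = 2*3*-3.2631 = -19.5786
  x_1 = -4.0215 - 0.05*-8.043 = -3.6194
  y_1 = -3.2631 - 0.05*-19.5786 = -2.2842
Step 2: grad_x = 2*1*-3.6194 = -7.2387, grad_y = 2*3*-2.2842 = -13.705
  x_2 = -3.6194 - 0.05*-7.2387 = -3.2574
  y_2 = -2.2842 - 0.05*-13.705 = -1.5989
Step 3: grad_x = 2*1*-3.2574 = -6.5148, grad_y = 2*3*-1.5989 = -9.5935
  x_3 = -3.2574 - 0.05*-6.5148 = -2.9317
  y_3 = -1.5989 - 0.05*-9.5935 = -1.1192
Step 4: grad_x = 2*1*-2.9317 = -5.8633, grad_y = 2*3*-1.1192 = -6.7155
  x_4 = -2.9317 - 0.05*-5.8633 = -2.6385
  y_4 = -1.1192 - 0.05*-6.7155 = -0.7835
Step 5: grad_x = 2*1*-2.6385 = -5.277, grad_y = 2*3*-0.7835 = -4.7008
  x_5 = -2.6385 - 0.05*-5.277 = -2.3747
  y_5 = -0.7835 - 0.05*-4.7008 = -0.5484
f(-2.3747, -0.5484) = 1*(-2.3747)^2 + 3*(-0.5484)^2 = 6.5413


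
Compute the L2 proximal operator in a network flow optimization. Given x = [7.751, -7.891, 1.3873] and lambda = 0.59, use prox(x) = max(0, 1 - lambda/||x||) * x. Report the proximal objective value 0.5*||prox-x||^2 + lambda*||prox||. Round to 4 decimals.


Step 1: Compute ||x||.
||x|| = 11.1477
Step 2: Compute scaling factor.
scale = max(0, 1 - 0.59/11.1477) = 0.9471
Step 3: prox(x) = [7.3408, -7.4734, 1.3139]
||prox(x)|| = 10.5577
Step 4: Proximal objective.
0.5*||prox-x||^2 = 0.1741
lambda*||prox|| = 6.229
Total = 6.4031


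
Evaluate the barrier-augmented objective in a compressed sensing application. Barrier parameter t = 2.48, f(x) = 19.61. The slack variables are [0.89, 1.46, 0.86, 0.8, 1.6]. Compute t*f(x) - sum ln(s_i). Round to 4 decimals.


Step 1: Compute log-barrier.
ln values: [-0.1165, 0.3784, -0.1508, -0.2231, 0.47]
phi = -(-0.1165 + 0.3784 - 0.1508 - 0.2231 + 0.47) = -0.3579
Step 2: Compute augmented objective.
t*f(x) = 2.48*19.61 = 48.6328
Total = 48.6328 - 0.3579 = 48.2749


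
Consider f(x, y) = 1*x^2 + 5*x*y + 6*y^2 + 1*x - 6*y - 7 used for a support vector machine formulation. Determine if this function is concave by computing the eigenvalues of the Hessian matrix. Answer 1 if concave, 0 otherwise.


The Hessian of f(x,y) = 1*x^2 + 5*x*y + 6*y^2 + 1*x - 6*y - 7 is:
H = [[2, 5], [5, 12]]
Trace = 2 + 12 = 14
Determinant = 2*12 - (5)^2 = -1
Discriminant = (14)^2 - 4*-1 = 200.0
Eigenvalues: lambda_1 = -0.0711, lambda_2 = 14.0711
The function is not concave.

0


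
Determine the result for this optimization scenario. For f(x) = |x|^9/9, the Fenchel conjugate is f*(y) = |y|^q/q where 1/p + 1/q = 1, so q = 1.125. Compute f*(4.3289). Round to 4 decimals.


The conjugate exponent q satisfies 1/p + 1/q = 1.
p = 9, so q = 9/(9 - 1) = 1.125
|y|^q = 4.3289^1.125 = 5.1991
f*(4.3289) = 5.1991 / 1.125 = 4.6214


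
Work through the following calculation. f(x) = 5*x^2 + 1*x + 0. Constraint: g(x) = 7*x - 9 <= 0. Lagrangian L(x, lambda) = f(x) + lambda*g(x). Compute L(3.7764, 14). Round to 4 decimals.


Step 1: Evaluate f(x).
f(3.7764) = 5*3.7764^2 + 1*3.7764 + 0 = 75.0824
Step 2: Evaluate g(x).
g(3.7764) = 7*3.7764 - 9 = 17.4348
Step 3: Compute Lagrangian.
L = 75.0824 + 14*17.4348 = 319.1696


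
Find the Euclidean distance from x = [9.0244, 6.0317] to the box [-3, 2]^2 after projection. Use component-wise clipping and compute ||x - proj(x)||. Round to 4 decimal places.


Project each component onto [-3, 2].
clip(9.0244) = 2.0, clip(6.0317) = 2.0
Projection = [2.0, 2.0]
Squared diffs: [49.3422, 16.2546]
Distance = sqrt(65.5968) = 8.0992


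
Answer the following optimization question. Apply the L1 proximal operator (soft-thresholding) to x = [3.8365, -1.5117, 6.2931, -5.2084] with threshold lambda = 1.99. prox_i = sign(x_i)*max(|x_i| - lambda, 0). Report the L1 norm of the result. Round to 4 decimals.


Soft-thresholding with lambda = 1.99:
prox(3.8365) = sign(3.8365)*max(|3.8365| - 1.99, 0) = 1.8465
prox(-1.5117) = sign(-1.5117)*max(|-1.5117| - 1.99, 0) = 0.0
prox(6.2931) = sign(6.2931)*max(|6.2931| - 1.99, 0) = 4.3031
prox(-5.2084) = sign(-5.2084)*max(|-5.2084| - 1.99, 0) = -3.2184
prox(x) = [1.8465, 0.0, 4.3031, -3.2184]
||prox(x)||_1 = 1.8465 + 0.0 + 4.3031 + 3.2184 = 9.368


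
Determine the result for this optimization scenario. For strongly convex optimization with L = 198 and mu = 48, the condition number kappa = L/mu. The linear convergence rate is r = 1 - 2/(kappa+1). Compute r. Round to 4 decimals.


Step 1: Compute the condition number.
kappa = L/mu = 198/48 = 4.125
Step 2: Compute the convergence rate.
r = 1 - 2/(kappa + 1) = 1 - 2*mu/(L + mu) = (L - mu)/(L + mu) = 150/246 = 0.6098


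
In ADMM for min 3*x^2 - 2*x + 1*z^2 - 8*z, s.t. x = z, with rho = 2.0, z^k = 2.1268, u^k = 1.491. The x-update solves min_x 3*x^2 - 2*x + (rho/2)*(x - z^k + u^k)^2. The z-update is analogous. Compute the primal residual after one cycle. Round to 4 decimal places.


ADMM iteration with rho = 2.0, z^k = 2.1268, u^k = 1.491
Step 1: x-update.
Minimize 3*x^2 - 2*x + (2.0/2)*(x - 2.1268 + 1.491)^2
FOC: (2*3 + 2.0)*x = 2 + 2.0*(2.1268 - 1.491)
x^{k+1} = 0.409
Step 2: z-update.
Minimize 1*z^2 - 8*z + (2.0/2)*(0.409 - z + 1.491)^2
FOC: (2*1 + 2.0)*z = 8 + 2.0*(0.409 + 1.491)
z^{k+1} = 2.95
Step 3: u-update.
u^{k+1} = 1.491 + 0.409 - 2.95 = -1.05
Step 4: Primal residual = |0.409 - 2.95| = 2.541


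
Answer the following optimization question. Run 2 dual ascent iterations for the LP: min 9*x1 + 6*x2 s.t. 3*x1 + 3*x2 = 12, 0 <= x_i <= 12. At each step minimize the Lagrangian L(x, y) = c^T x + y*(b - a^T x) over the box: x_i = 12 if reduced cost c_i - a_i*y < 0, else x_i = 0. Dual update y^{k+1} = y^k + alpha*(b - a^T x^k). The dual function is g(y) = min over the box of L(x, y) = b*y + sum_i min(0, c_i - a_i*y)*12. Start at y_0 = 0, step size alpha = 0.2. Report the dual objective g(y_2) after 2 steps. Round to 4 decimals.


Dual ascent for LP: min 9*x1 + 6*x2, 3*x1 + 3*x2 = 12, 0 <= x_i <= 12
Step 1: y^k = 0.0, reduced costs: (9.0, 6.0)
  x^k = (0.0, 0.0), subgradient = b - a^T x = 12.0
  y^{k+1} = 0.0 + 0.2*12.0 = 2.4
Step 2: y^k = 2.4, reduced costs: (1.8, -1.2)
  x^k = (0.0, 12.0), subgradient = b - a^T x = -24.0
  y^{k+1} = 2.4 + 0.2*-24.0 = -2.4
Dual objective at y_2 = -2.4: reduced costs (16.2, 13.2), box minimizer x = (0.0, 0.0)
g(y_2) = b*y + (c1 - a1*y)*x1 + (c2 - a2*y)*x2 = 12*(-2.4) + 16.2*0.0 + 13.2*0.0 = -28.8 + 0.0 + 0.0 = -28.8


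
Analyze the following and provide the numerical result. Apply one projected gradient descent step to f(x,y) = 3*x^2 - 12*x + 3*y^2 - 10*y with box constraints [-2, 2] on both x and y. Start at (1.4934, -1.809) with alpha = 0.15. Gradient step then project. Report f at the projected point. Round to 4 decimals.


Step 1: Compute gradient at (1.4934, -1.809).
grad_x = 2*3*1.4934 - 12 = -3.0396
grad_y = 2*3*-1.809 - 10 = -20.854
Step 2: Gradient step.
x_raw = 1.4934 - 0.15*-3.0396 = 1.9493
y_raw = -1.809 - 0.15*-20.854 = 1.3191
Step 3: Project onto [-2, 2].
x_proj = clip(1.9493) = 1.9493
y_proj = clip(1.3191) = 1.3191
Step 4: Evaluate f.
f(1.9493, 1.3191) = -19.9632


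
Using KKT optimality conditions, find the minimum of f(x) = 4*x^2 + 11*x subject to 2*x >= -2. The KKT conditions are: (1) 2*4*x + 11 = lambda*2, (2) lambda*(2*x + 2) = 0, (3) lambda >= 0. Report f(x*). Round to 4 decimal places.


Step 1: Try lambda = 0 (constraint inactive).
x_unc = -11/(2*4) = -1.375
Check: 2*-1.375 = -2.75 < -2 -- violated!
Step 2: Constraint must be active: 2*x = -2
x* = -2/2 = -1.0
lambda = (2*4*(-1.0) + 11)/2 = 1.5
Step 3: Compute optimal value.
f(x*) = 4*(-1.0)^2 + 11*(-1.0) = -7.0


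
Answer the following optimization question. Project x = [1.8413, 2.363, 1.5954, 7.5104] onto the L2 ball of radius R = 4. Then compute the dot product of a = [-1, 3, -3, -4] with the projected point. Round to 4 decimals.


Step 1: Compute ||x|| (intermediates to 6 decimals).
||x|| = sqrt(1.8413^2 + 2.363^2 + 1.5954^2 + 7.5104^2) = 8.241697
Step 2: Project.
Since ||x|| > R, scale = R/||x|| = 4/8.241697 = 0.485337, proj(x) = scale * x
proj(x) = [0.893651, 1.146851, 0.774307, 3.645075]
Step 3: Dot product.
a^T * proj(x) = -1*0.893651 + 3*1.146851 - 3*0.774307 - 4*3.645075 = -14.3563


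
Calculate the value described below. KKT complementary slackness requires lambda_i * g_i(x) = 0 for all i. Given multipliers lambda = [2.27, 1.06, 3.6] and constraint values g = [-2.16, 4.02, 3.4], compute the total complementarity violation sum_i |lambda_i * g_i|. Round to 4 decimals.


KKT complementary slackness check:
lambda_1 * g_1 = 2.27 * -2.16 = -4.9032
lambda_2 * g_2 = 1.06 * 4.02 = 4.2612
lambda_3 * g_3 = 3.6 * 3.4 = 12.24
Total violation = 4.9032 + 4.2612 + 12.24 = 21.4044


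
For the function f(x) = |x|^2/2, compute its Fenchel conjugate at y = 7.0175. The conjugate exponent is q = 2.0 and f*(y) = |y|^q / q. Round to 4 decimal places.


The conjugate exponent q satisfies 1/p + 1/q = 1.
p = 2, so q = 2/(2 - 1) = 2.0
|y|^q = 7.0175^2.0 = 49.2453
f*(7.0175) = 49.2453 / 2.0 = 24.6227


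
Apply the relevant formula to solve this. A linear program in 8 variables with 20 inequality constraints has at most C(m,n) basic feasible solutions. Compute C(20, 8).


Each vertex corresponds to some choice of n active constraints out of m, so the number of vertices is at most C(m, n) = m! / (n!(m-n)!).
m = 20, n = 8
Numerator: 20 * 19 * 18 * 17 * 16 * 15 * 14 * 13
Denominator: 8! = 40320
C(20, 8) = 125970


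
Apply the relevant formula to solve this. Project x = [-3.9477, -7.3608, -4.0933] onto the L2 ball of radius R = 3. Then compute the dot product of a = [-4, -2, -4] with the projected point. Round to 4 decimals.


Step 1: Compute ||x|| (intermediates to 6 decimals).
||x|| = sqrt((-3.9477)^2 + (-7.3608)^2 + (-4.0933)^2) = 9.301657
Step 2: Project.
Since ||x|| > R, scale = R/||x|| = 3/9.301657 = 0.322523, proj(x) = scale * x
proj(x) = [-1.273224, -2.374027, -1.320183]
Step 3: Dot product.
a^T * proj(x) = -4*(-1.273224) - 2*(-2.374027) - 4*(-1.320183) = 15.1217


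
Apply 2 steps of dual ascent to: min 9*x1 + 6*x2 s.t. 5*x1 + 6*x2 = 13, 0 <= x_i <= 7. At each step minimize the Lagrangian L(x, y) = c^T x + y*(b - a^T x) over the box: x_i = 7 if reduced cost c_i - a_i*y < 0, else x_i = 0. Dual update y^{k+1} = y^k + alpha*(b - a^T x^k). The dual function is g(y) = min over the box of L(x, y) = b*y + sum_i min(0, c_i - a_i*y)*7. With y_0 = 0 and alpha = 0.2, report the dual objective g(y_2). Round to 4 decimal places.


Dual ascent for LP: min 9*x1 + 6*x2, 5*x1 + 6*x2 = 13, 0 <= x_i <= 7
Step 1: y^k = 0.0, reduced costs: (9.0, 6.0)
  x^k = (0.0, 0.0), subgradient = b - a^T x = 13.0
  y^{k+1} = 0.0 + 0.2*13.0 = 2.6
Step 2: y^k = 2.6, reduced costs: (-4.0, -9.6)
  x^k = (7.0, 7.0), subgradient = b - a^T x = -64.0
  y^{k+1} = 2.6 + 0.2*-64.0 = -10.2
Dual objective at y_2 = -10.2: reduced costs (60.0, 67.2), box minimizer x = (0.0, 0.0)
g(y_2) = b*y + (c1 - a1*y)*x1 + (c2 - a2*y)*x2 = 13*(-10.2) + 60.0*0.0 + 67.2*0.0 = -132.6 + 0.0 + 0.0 = -132.6


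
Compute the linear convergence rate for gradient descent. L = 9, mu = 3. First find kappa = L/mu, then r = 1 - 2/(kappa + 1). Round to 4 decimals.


Step 1: Compute the condition number.
kappa = L/mu = 9/3 = 3.0
Step 2: Compute the convergence rate.
r = 1 - 2/(kappa + 1) = 1 - 2*mu/(L + mu) = (L - mu)/(L + mu) = 6/12 = 0.5


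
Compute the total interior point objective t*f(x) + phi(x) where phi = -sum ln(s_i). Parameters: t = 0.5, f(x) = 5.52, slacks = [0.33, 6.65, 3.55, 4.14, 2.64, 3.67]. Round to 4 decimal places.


Step 1: Compute log-barrier.
ln values: [-1.1087, 1.8946, 1.2669, 1.4207, 0.9708, 1.3002]
phi = -(-1.1087 + 1.8946 + 1.2669 + 1.4207 + 0.9708 + 1.3002) = -5.7446
Step 2: Compute augmented objective.
t*f(x) = 0.5*5.52 = 2.76
Total = 2.76 - 5.7446 = -2.9846


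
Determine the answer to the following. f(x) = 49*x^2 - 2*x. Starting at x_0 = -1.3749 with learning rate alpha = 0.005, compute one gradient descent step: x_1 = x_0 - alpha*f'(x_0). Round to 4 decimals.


We compute the gradient at x_0 and apply the update.
f'(x) = 98*x - 2
f'(-1.3749) = 98*-1.3749 - 2 = -136.7402
x_1 = -1.3749 - 0.005*-136.7402 = -0.6912


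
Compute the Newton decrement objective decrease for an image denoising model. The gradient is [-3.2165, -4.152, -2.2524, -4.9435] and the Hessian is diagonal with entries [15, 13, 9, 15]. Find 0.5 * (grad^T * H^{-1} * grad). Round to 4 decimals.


Step 1: H is diagonal, so H^(-1) * g = [-0.2144, -0.3194, -0.2503, -0.3296].
Step 2: g^T H^(-1) g = sum_i g_i^2 / H_ii
  = (-3.2165)^2/15 + (-4.152)^2/13 + (-2.2524)^2/9 + (-4.9435)^2/15
  = 0.6897 + 1.3261 + 0.5637 + 1.6292 = 4.2087
Step 3: Objective decrease = 0.5 * g^T H^(-1) g = 2.1044


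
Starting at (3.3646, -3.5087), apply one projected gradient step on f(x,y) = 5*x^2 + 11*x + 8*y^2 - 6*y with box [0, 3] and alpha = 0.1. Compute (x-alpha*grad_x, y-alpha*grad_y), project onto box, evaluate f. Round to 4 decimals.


Step 1: Compute gradient at (3.3646, -3.5087).
grad_x = 2*5*3.3646 + 11 = 44.646
grad_y = 2*8*-3.5087 - 6 = -62.1392
Step 2: Gradient step.
x_raw = 3.3646 - 0.1*44.646 = -1.1
y_raw = -3.5087 - 0.1*-62.1392 = 2.7052
Step 3: Project onto [0, 3].
x_proj = clip(-1.1) = 0.0
y_proj = clip(2.7052) = 2.7052
Step 4: Evaluate f.
f(0.0, 2.7052) = 42.3144


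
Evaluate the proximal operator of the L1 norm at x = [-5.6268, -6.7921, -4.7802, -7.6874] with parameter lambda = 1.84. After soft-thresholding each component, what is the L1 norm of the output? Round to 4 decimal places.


Soft-thresholding with lambda = 1.84:
prox(-5.6268) = sign(-5.6268)*max(|-5.6268| - 1.84, 0) = -3.7868
prox(-6.7921) = sign(-6.7921)*max(|-6.7921| - 1.84, 0) = -4.9521
prox(-4.7802) = sign(-4.7802)*max(|-4.7802| - 1.84, 0) = -2.9402
prox(-7.6874) = sign(-7.6874)*max(|-7.6874| - 1.84, 0) = -5.8474
prox(x) = [-3.7868, -4.9521, -2.9402, -5.8474]
||prox(x)||_1 = 3.7868 + 4.9521 + 2.9402 + 5.8474 = 17.5265


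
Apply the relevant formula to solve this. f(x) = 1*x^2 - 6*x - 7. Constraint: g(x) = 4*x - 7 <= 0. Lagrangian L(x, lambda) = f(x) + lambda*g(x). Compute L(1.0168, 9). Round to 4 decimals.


Step 1: Evaluate f(x).
f(1.0168) = 1*1.0168^2 - 6*1.0168 - 7 = -12.0669
Step 2: Evaluate g(x).
g(1.0168) = 4*1.0168 - 7 = -2.9328
Step 3: Compute Lagrangian.
L = -12.0669 + 9*-2.9328 = -38.4621


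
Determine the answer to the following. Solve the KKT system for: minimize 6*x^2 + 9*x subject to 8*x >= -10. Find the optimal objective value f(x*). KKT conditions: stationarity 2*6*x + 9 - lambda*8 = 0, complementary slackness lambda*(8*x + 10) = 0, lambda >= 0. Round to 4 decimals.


Step 1: Try lambda = 0 (constraint inactive).
Stationarity: 2*6*x + 9 = 0
x* = -9/(2*6) = -0.75
Check constraint: 8*-0.75 = -6.0 >= -10 -- satisfied.
Step 2: Compute optimal value.
f(x*) = 6*(-0.75)^2 + 9*(-0.75) = -3.375


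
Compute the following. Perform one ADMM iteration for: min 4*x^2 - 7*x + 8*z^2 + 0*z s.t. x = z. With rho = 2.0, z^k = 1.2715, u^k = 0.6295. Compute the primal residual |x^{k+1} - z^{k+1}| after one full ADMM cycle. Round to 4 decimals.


ADMM iteration with rho = 2.0, z^k = 1.2715, u^k = 0.6295
Step 1: x-update.
Minimize 4*x^2 - 7*x + (2.0/2)*(x - 1.2715 + 0.6295)^2
FOC: (2*4 + 2.0)*x = 7 + 2.0*(1.2715 - 0.6295)
x^{k+1} = 0.8284
Step 2: z-update.
Minimize 8*z^2 + 0*z + (2.0/2)*(0.8284 - z + 0.6295)^2
FOC: (2*8 + 2.0)*z = 0 + 2.0*(0.8284 + 0.6295)
z^{k+1} = 0.162
Step 3: u-update.
u^{k+1} = 0.6295 + 0.8284 - 0.162 = 1.2959
Step 4: Primal residual = |0.8284 - 0.162| = 0.6664


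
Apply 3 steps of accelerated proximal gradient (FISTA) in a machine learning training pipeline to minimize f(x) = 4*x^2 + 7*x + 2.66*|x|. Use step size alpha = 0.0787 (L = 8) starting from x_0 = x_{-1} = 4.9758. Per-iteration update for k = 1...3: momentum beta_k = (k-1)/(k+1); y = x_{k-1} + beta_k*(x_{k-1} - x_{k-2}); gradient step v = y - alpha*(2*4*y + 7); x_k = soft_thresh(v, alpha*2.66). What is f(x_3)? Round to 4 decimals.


FISTA on f(x) = 4*x^2 + 7*x + 2.66*|x|
L = 8, alpha = 0.0787
Iteration 1: beta = 0.0, y = 4.9758 + 0.0*(4.9758 - 4.9758) = 4.9758
  grad(y) = 46.8064, v = y - alpha*grad = 1.2921
  prox(v) = soft_thresh(1.2921, 0.2093) = 1.0828
Iteration 2: beta = 0.3333, y = 1.0828 + 0.3333*(1.0828 - 4.9758) = -0.2149
  grad(y) = 5.281, v = y - alpha*grad = -0.6305
  prox(v) = soft_thresh(-0.6305, 0.2093) = -0.4211
Iteration 3: beta = 0.5, y = -0.4211 + 0.5*(-0.4211 - 1.0828) = -1.1731
  grad(y) = -2.3849, v = y - alpha*grad = -0.9854
  prox(v) = soft_thresh(-0.9854, 0.2093) = -0.7761
f(x_3) = 4*(-0.7761)^2 + 7*(-0.7761) + 2.66*|-0.7761| = -0.959


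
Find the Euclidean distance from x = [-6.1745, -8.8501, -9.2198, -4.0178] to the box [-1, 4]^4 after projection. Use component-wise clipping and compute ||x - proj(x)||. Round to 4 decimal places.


Project each component onto [-1, 4].
clip(-6.1745) = -1.0, clip(-8.8501) = -1.0, clip(-9.2198) = -1.0, clip(-4.0178) = -1.0
Projection = [-1.0, -1.0, -1.0, -1.0]
Squared diffs: [26.7755, 61.6241, 67.5651, 9.1071]
Distance = sqrt(165.0718) = 12.848


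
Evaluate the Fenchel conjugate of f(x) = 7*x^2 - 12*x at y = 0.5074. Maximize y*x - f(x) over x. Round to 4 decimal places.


f*(y) = sup_x {y*x - a*x^2 - b*x} = sup_x {(y-b)*x - a*x^2}
FOC: (y - b) - 2a*x = 0 => x* = (y - b)/(2a)
x* = (0.5074 + 12)/(2*7) = 0.8934
f*(0.5074) = (y-b)^2/(4a) = (0.5074 + 12)^2/(4*7)
= 156.4351/28 = 5.587


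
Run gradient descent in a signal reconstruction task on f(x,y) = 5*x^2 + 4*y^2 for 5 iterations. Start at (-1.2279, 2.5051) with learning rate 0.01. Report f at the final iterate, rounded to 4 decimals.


Gradient descent on f(x,y) = 5*x^2 + 4*y^2.
Starting point: (-1.2279, 2.5051), alpha = 0.01
Step 1: grad_x = 2*5*-1.2279 = -12.279, grad_y = 2*4*2.5051 = 20.0408
  x_1 = -1.2279 - 0.01*-12.279 = -1.1051
  y_1 = 2.5051 - 0.01*20.0408 = 2.3047
Step 2: grad_x = 2*5*-1.1051 = -11.0511, grad_y = 2*4*2.3047 = 18.4375
  x_2 = -1.1051 - 0.01*-11.0511 = -0.9946
  y_2 = 2.3047 - 0.01*18.4375 = 2.1203
Step 3: grad_x = 2*5*-0.9946 = -9.946, grad_y = 2*4*2.1203 = 16.9625
  x_3 = -0.9946 - 0.01*-9.946 = -0.8951
  y_3 = 2.1203 - 0.01*16.9625 = 1.9507
Step 4: grad_x = 2*5*-0.8951 = -8.9514, grad_y = 2*4*1.9507 = 15.6055
  x_4 = -0.8951 - 0.01*-8.9514 = -0.8056
  y_4 = 1.9507 - 0.01*15.6055 = 1.7946
Step 5: grad_x = 2*5*-0.8056 = -8.0563, grad_y = 2*4*1.7946 = 14.3571
  x_5 = -0.8056 - 0.01*-8.0563 = -0.7251
  y_5 = 1.7946 - 0.01*14.3571 = 1.6511
f(-0.7251, 1.6511) = 5*(-0.7251)^2 + 4*1.6511^2 = 13.5326


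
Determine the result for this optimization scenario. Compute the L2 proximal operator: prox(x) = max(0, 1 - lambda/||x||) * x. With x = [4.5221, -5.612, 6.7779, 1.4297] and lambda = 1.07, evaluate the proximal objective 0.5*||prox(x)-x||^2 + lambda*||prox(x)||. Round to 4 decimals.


Step 1: Compute ||x||.
||x|| = 9.9964
Step 2: Compute scaling factor.
scale = max(0, 1 - 1.07/9.9964) = 0.893
Step 3: prox(x) = [4.0381, -5.0113, 6.0524, 1.2767]
||prox(x)|| = 8.9264
Step 4: Proximal objective.
0.5*||prox-x||^2 = 0.5725
lambda*||prox|| = 9.5512
Total = 10.1237


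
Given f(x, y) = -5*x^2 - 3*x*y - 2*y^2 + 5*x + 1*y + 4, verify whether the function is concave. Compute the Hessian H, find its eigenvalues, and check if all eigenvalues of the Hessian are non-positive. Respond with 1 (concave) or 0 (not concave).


The Hessian of f(x,y) = -5*x^2 - 3*x*y - 2*y^2 + 5*x + 1*y + 4 is:
H = [[-10, -3], [-3, -4]]
Trace = -10 - 4 = -14
Determinant = -10*-4 - (-3)^2 = 31
Discriminant = (-14)^2 - 4*31 = 72.0
Eigenvalues: lambda_1 = -11.2426, lambda_2 = -2.7574
The function is concave.

1


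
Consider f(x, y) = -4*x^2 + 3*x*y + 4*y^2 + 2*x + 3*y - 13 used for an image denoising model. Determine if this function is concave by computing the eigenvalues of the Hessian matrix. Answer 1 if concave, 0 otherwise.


The Hessian of f(x,y) = -4*x^2 + 3*x*y + 4*y^2 + 2*x + 3*y - 13 is:
H = [[-8, 3], [3, 8]]
Trace = -8 + 8 = 0
Determinant = -8*8 - (3)^2 = -73
Discriminant = (0)^2 - 4*-73 = 292.0
Eigenvalues: lambda_1 = -8.544, lambda_2 = 8.544
The function is not concave.

0


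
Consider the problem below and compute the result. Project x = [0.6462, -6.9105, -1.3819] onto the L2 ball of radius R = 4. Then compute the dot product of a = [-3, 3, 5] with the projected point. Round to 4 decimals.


Step 1: Compute ||x|| (intermediates to 6 decimals).
||x|| = sqrt(0.6462^2 + (-6.9105)^2 + (-1.3819)^2) = 7.07688
Step 2: Project.
Since ||x|| > R, scale = R/||x|| = 4/7.07688 = 0.565221, proj(x) = scale * x
proj(x) = [0.365246, -3.90596, -0.781079]
Step 3: Dot product.
a^T * proj(x) = -3*0.365246 + 3*(-3.90596) + 5*(-0.781079) = -16.719


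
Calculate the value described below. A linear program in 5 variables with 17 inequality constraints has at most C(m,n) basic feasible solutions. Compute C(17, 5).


Each vertex corresponds to some choice of n active constraints out of m, so the number of vertices is at most C(m, n) = m! / (n!(m-n)!).
m = 17, n = 5
Numerator: 17 * 16 * 15 * 14 * 13
Denominator: 5! = 120
C(17, 5) = 6188


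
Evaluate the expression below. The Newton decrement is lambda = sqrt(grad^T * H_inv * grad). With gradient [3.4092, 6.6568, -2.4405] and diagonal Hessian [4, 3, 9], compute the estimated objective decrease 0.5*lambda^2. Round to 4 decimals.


Step 1: H is diagonal, so H^(-1) * g = [0.8523, 2.2189, -0.2712].
Step 2: g^T H^(-1) g = sum_i g_i^2 / H_ii
  = (3.4092)^2/4 + (6.6568)^2/3 + (-2.4405)^2/9
  = 2.9057 + 14.771 + 0.6618 = 18.3384
Step 3: Objective decrease = 0.5 * g^T H^(-1) g = 9.1692


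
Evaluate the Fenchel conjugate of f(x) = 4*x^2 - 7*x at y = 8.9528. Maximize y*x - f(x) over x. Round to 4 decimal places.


f*(y) = sup_x {y*x - a*x^2 - b*x} = sup_x {(y-b)*x - a*x^2}
FOC: (y - b) - 2a*x = 0 => x* = (y - b)/(2a)
x* = (8.9528 + 7)/(2*4) = 1.9941
f*(8.9528) = (y-b)^2/(4a) = (8.9528 + 7)^2/(4*4)
= 254.4918/16 = 15.9057


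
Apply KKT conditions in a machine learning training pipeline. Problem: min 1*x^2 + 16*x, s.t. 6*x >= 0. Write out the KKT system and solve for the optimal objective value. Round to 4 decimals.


Step 1: Try lambda = 0 (constraint inactive).
x_unc = -16/(2*1) = -8.0
Check: 6*-8.0 = -48.0 < 0 -- violated!
Step 2: Constraint must be active: 6*x = 0
x* = 0/6 = 0.0
lambda = (2*1*0.0 + 16)/6 = 2.6667
Step 3: Compute optimal value.
f(x*) = 1*0.0^2 + 16*0.0 = 0.0


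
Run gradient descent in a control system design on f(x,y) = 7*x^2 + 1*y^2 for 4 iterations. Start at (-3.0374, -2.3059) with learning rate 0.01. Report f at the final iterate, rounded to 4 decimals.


Gradient descent on f(x,y) = 7*x^2 + 1*y^2.
Starting point: (-3.0374, -2.3059), alpha = 0.01
Step 1: grad_x = 2*7*-3.0374 = -42.5236, grad_y = 2*1*-2.3059 = -4.6118
  x_1 = -3.0374 - 0.01*-42.5236 = -2.6122
  y_1 = -2.3059 - 0.01*-4.6118 = -2.2598
Step 2: grad_x = 2*7*-2.6122 = -36.5703, grad_y = 2*1*-2.2598 = -4.5196
  x_2 = -2.6122 - 0.01*-36.5703 = -2.2465
  y_2 = -2.2598 - 0.01*-4.5196 = -2.2146
Step 3: grad_x = 2*7*-2.2465 = -31.4505, grad_y = 2*1*-2.2146 = -4.4292
  x_3 = -2.2465 - 0.01*-31.4505 = -1.932
  y_3 = -2.2146 - 0.01*-4.4292 = -2.1703
Step 4: grad_x = 2*7*-1.932 = -27.0474, grad_y = 2*1*-2.1703 = -4.3406
  x_4 = -1.932 - 0.01*-27.0474 = -1.6615
  y_4 = -2.1703 - 0.01*-4.3406 = -2.1269
f(-1.6615, -2.1269) = 7*(-1.6615)^2 + 1*(-2.1269)^2 = 23.8473


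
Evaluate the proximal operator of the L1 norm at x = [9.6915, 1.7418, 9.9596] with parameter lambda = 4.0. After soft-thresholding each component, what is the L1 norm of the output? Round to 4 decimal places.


Soft-thresholding with lambda = 4.0:
prox(9.6915) = sign(9.6915)*max(|9.6915| - 4.0, 0) = 5.6915
prox(1.7418) = sign(1.7418)*max(|1.7418| - 4.0, 0) = 0.0
prox(9.9596) = sign(9.9596)*max(|9.9596| - 4.0, 0) = 5.9596
prox(x) = [5.6915, 0.0, 5.9596]
||prox(x)||_1 = 5.6915 + 0.0 + 5.9596 = 11.6511


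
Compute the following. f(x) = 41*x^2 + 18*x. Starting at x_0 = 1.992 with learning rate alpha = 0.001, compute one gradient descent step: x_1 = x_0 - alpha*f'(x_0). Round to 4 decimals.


We compute the gradient at x_0 and apply the update.
f'(x) = 82*x + 18
f'(1.992) = 82*1.992 + 18 = 181.344
x_1 = 1.992 - 0.001*181.344 = 1.8107


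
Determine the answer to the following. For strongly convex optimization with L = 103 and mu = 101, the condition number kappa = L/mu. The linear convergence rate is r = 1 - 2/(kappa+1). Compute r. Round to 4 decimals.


Step 1: Compute the condition number.
kappa = L/mu = 103/101 = 1.0198
Step 2: Compute the convergence rate.
r = 1 - 2/(kappa + 1) = 1 - 2*mu/(L + mu) = (L - mu)/(L + mu) = 2/204 = 0.0098


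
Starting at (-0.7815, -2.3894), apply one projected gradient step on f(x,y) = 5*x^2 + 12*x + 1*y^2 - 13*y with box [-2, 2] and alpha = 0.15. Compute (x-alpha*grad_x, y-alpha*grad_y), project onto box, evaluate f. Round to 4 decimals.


Step 1: Compute gradient at (-0.7815, -2.3894).
grad_x = 2*5*-0.7815 + 12 = 4.185
grad_y = 2*1*-2.3894 - 13 = -17.7788
Step 2: Gradient step.
x_raw = -0.7815 - 0.15*4.185 = -1.4093
y_raw = -2.3894 - 0.15*-17.7788 = 0.2774
Step 3: Project onto [-2, 2].
x_proj = clip(-1.4093) = -1.4093
y_proj = clip(0.2774) = 0.2774
Step 4: Evaluate f.
f(-1.4093, 0.2774) = -10.5106


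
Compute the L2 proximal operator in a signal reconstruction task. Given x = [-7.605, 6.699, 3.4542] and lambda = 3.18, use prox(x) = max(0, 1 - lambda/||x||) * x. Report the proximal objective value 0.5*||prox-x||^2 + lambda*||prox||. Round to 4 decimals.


Step 1: Compute ||x||.
||x|| = 10.7072
Step 2: Compute scaling factor.
scale = max(0, 1 - 3.18/10.7072) = 0.703
Step 3: prox(x) = [-5.3463, 4.7094, 2.4283]
||prox(x)|| = 7.5272
Step 4: Proximal objective.
0.5*||prox-x||^2 = 5.0562
lambda*||prox|| = 23.9365
Total = 28.9927


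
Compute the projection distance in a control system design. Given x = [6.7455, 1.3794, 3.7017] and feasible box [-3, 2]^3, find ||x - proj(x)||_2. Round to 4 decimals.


Project each component onto [-3, 2].
clip(6.7455) = 2.0, clip(1.3794) = 1.3794, clip(3.7017) = 2.0
Projection = [2.0, 1.3794, 2.0]
Squared diffs: [22.5198, 0.0, 2.8958]
Distance = sqrt(25.4156) = 5.0414
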